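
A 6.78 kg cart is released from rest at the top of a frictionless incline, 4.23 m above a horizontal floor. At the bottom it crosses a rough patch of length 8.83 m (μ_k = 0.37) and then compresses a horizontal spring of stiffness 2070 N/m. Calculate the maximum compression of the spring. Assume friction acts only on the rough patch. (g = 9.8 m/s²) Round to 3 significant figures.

x = 0.249 m

Initial energy: E₁ = mgh = (6.78)(9.8)(4.23) = 281.06 J
Friction removes W_f = μ_k mg d = (0.37)(6.78)(9.8)(8.83) = 217.1 J
Energy reaching the spring: E = 281.06 − 217.1 = 63.979 J
At max compression ½kx² = E ⇒ x = √(2E/k) = √(2 × 63.979/2070) = 0.2486 m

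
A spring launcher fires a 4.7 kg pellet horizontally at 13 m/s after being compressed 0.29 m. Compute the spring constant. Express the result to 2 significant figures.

k = 9400 N/m

½kx² = ½mv²
k = mv²/x² = (4.7)(13)²/(0.29)² = 9445 N/m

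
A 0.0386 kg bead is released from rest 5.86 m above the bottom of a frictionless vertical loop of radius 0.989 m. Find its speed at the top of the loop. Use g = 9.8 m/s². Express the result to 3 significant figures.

Energy conservation: mgh = ½mv_top² + mg(2r)
v_top² = 2g(h − 2r) = 2(9.8)(5.86 − 1.978) = 76.09
v_top = 8.723 m/s

v = 8.72 m/s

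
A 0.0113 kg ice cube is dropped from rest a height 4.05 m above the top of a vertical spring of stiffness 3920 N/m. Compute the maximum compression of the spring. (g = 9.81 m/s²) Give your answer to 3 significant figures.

x = 0.0152 m

Let x be the compression. The total drop is H + x, and the cube is instantaneously at rest at max compression, so energy conservation gives:
mg(H + x) = ½kx²
½(3920)x² − (0.0113)(9.81)x − (0.0113)(9.81)(4.05) = 0
1960x² − 0.1109x − 0.4490 = 0
x = [0.1109 + √(0.01229 + 3519.8)]/(2 × 1960) = 0.01516 m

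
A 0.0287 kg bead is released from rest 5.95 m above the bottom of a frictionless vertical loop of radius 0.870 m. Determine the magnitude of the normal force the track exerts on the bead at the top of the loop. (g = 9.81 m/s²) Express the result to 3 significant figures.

Energy from release to top (height 2r): mgh = ½mv_top² + mg(2r)
v_top² = 2g(h − 2r) = 2(9.81)(5.95 − 1.740) = 82.600 m²/s²
At the top, both N and weight point toward the centre: N + mg = mv_top²/r
N = m(v_top²/r − g) = 0.0287(82.600/0.870 − 9.81) = 2.443 N

N = 2.44 N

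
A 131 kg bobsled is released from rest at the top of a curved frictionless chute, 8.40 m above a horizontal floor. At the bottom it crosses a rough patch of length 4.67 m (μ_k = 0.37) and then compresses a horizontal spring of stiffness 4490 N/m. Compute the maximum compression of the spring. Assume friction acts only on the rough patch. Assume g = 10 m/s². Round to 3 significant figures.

x = 1.97 m

Initial energy: E₁ = mgh = (131)(10)(8.40) = 11004 J
Friction removes W_f = μ_k mg d = (0.37)(131)(10)(4.67) = 2264 J
Energy reaching the spring: E = 11004 − 2264 = 8740.5 J
At max compression ½kx² = E ⇒ x = √(2E/k) = √(2 × 8740.5/4490) = 1.973 m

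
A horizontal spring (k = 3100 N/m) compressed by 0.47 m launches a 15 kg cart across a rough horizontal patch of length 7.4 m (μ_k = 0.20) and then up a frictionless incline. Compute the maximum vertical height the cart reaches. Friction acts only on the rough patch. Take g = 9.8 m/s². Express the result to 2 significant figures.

Spring energy: E₀ = ½kx² = ½(3100)(0.47)² = 342.39 J
Friction: W_f = μ_k mg d = (0.20)(15)(9.8)(7.4) = 217.6 J
Energy at base of ramp: E = 342.39 − 217.6 = 124.83 J
At max height all remaining energy is PE: mgh = E ⇒ h = E/(mg) = 124.83/(15 × 9.8) = 0.8492 m

h = 0.85 m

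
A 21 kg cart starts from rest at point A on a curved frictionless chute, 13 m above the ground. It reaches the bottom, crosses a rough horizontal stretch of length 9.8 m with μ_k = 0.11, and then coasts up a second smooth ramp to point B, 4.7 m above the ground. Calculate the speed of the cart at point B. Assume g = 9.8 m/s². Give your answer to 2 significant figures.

Energy at A: mgh₁ = (21)(9.8)(13) = 2675.4 J
Friction loss: W_f = μ_k mg d = 221.9 J
At B: ½mv² + mgh₂ = mgh₁ − W_f
½mv² = 2675.4 − 221.9 − 967.26 = 1486.3 J
v = √(2 × 1486.3/21) = 11.90 m/s

v = 12 m/s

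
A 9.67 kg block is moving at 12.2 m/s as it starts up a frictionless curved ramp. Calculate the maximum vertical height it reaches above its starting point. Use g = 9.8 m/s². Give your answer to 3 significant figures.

Setting KE at the bottom equal to PE gained: ½mv² = mgh
h = v²/(2g) = 12.2²/(2 × 9.8) = 7.594 m

h = 7.59 m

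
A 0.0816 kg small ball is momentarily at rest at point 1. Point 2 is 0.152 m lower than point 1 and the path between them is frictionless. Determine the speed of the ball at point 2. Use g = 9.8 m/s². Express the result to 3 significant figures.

By conservation of mechanical energy, mgh = ½mv²
v = √(2gh) = √(2 × 9.8 × 0.152) = √2.9792 = 1.726 m/s

v = 1.73 m/s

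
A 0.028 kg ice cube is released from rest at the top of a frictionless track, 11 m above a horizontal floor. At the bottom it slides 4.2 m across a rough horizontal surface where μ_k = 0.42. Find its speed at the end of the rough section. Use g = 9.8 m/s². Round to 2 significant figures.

Energy bookkeeping (friction removes W_f = μ_k N d):
mgh = ½mv² + μ_k m g d
W_f = μ_k mg d = (0.42)(0.028)(9.8)(4.2) = 0.4840 J
½mv² = mgh − W_f = 3.0184 − 0.4840 = 2.5344 J
v = √(2 × 2.5344/0.028) = 13.45 m/s

v = 13 m/s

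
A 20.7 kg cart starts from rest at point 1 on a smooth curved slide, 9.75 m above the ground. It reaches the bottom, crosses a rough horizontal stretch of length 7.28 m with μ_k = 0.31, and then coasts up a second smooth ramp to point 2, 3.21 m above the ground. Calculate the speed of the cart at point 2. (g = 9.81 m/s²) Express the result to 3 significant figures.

v = 9.17 m/s

Energy at 1: mgh₁ = (20.7)(9.81)(9.75) = 1979.9 J
Friction loss: W_f = μ_k mg d = 458.3 J
At 2: ½mv² + mgh₂ = mgh₁ − W_f
½mv² = 1979.9 − 458.3 − 651.85 = 869.78 J
v = √(2 × 869.78/20.7) = 9.167 m/s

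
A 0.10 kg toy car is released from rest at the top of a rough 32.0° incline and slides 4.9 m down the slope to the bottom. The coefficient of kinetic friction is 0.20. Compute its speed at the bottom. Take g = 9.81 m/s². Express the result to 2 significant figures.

Taking the bottom as reference, mgh = ½mv² + μ_k N L with h = L sinθ, N = mg cosθ:
mgh = mgL sinθ = (0.10)(9.81)(4.9)sin32.0° = 2.5473 J
W_f = μ_k mg cosθ · L = (0.20)(0.10)(9.81)cos32.0°·4.9 = 0.8153 J
½mv² = 2.5473 − 0.8153 = 1.7320 J
v = √(2 × 1.7320/0.10) = 5.886 m/s

v = 5.9 m/s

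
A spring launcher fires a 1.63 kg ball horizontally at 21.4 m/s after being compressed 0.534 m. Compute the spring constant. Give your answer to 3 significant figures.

k = 2620 N/m

½kx² = ½mv²
k = mv²/x² = (1.63)(21.4)²/(0.534)² = 2618 N/m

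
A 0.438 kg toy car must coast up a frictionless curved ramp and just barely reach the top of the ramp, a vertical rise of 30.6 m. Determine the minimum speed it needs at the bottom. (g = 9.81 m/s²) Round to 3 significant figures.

v = 24.5 m/s

At the top it is momentarily at rest, so all KE converts to PE: ½mv² = mgh
v = √(2gh) = √(2 × 9.81 × 30.6) = 24.50 m/s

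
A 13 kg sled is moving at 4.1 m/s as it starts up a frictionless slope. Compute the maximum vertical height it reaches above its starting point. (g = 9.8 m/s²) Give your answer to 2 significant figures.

h = 0.86 m

By energy conservation, ½mv² = mgh
h = v²/(2g) = 4.1²/(2 × 9.8) = 0.8577 m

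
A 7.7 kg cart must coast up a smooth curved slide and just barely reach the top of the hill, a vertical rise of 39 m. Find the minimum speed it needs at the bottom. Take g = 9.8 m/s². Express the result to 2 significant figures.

At the top it is momentarily at rest, so all KE converts to PE: ½mv² = mgh
v = √(2gh) = √(2 × 9.8 × 39) = 27.65 m/s

v = 28 m/s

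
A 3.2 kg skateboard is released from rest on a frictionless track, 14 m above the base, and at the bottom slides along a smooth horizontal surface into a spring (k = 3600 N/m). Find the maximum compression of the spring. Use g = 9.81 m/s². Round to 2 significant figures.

Gravitational PE at the top equals spring PE at max compression: mgh = ½kx²
x = √(2mgh/k) = √(2 × 3.2 × 9.81 × 14 / 3600) = 0.4941 m

x = 0.49 m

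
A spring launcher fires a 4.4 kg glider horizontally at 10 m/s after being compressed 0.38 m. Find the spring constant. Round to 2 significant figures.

Spring PE at full compression equals KE at release: ½kx² = ½mv²
k = mv²/x² = (4.4)(10)²/(0.38)² = 3047 N/m

k = 3000 N/m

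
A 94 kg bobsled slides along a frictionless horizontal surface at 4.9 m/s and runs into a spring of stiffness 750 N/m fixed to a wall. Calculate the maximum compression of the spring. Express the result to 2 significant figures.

Conservation of energy between contact and max compression: ½mv² = ½kx²
x = v√(m/k) = 4.9 × √(94/750) = 1.735 m

x = 1.7 m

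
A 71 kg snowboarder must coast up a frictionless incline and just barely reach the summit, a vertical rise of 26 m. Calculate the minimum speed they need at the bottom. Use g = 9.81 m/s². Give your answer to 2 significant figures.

At the top they are momentarily at rest, so all KE converts to PE: ½mv² = mgh
v = √(2gh) = √(2 × 9.81 × 26) = 22.59 m/s

v = 23 m/s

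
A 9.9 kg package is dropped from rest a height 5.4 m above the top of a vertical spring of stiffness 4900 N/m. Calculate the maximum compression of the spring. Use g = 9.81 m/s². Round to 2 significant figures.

x = 0.48 m

Take the reference level at the top of the uncompressed spring. At max compression the package has fallen H + x and is momentarily at rest:
mg(H + x) = ½kx²
½(4900)x² − (9.9)(9.81)x − (9.9)(9.81)(5.4) = 0
2450x² − 97.12x − 524.4 = 0
x = [97.12 + √(9432 + 5.1395e+06)]/(2 × 2450) = 0.4829 m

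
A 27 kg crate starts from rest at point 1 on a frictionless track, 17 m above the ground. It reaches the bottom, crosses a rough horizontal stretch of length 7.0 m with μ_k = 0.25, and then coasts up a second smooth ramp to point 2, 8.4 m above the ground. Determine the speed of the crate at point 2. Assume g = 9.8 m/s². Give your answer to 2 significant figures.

v = 12 m/s

Energy at 1: mgh₁ = (27)(9.8)(17) = 4498.2 J
Friction loss: W_f = μ_k mg d = 463.1 J
At 2: ½mv² + mgh₂ = mgh₁ − W_f
½mv² = 4498.2 − 463.1 − 2222.6 = 1812.5 J
v = √(2 × 1812.5/27) = 11.59 m/s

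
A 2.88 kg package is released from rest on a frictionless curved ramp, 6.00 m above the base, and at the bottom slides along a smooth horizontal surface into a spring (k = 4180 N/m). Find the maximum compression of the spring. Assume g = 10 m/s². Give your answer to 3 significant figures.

x = 0.288 m

Gravitational PE at the top equals spring PE at max compression: mgh = ½kx²
x = √(2mgh/k) = √(2 × 2.88 × 10 × 6.00 / 4180) = 0.2875 m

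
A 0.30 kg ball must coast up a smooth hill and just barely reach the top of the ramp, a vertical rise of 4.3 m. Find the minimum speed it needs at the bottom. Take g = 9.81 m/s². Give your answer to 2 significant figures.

At the top it is momentarily at rest, so all KE converts to PE: ½mv² = mgh
v = √(2gh) = √(2 × 9.81 × 4.3) = 9.185 m/s

v = 9.2 m/s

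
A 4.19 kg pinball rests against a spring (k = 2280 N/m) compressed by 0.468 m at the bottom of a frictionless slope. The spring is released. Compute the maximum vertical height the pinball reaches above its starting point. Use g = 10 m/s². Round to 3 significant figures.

h = 5.96 m

All spring PE becomes gravitational PE at the highest point: ½kx² = mgh
h = kx²/(2mg) = (2280)(0.468)²/(2 × 4.19 × 10) = 5.959 m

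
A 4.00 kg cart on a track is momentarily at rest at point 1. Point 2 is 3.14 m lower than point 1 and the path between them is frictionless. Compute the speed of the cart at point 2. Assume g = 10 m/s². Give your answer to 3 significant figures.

Mechanical energy is conserved (no friction): mgh = ½mv²
v = √(2gh) = √(2 × 10 × 3.14) = √62.800 = 7.925 m/s

v = 7.92 m/s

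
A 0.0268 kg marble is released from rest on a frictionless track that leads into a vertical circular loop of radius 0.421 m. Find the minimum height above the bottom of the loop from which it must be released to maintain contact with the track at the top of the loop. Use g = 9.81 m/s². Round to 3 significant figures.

At the top, for minimum speed gravity alone supplies the centripetal force: mg = mv_top²/r ⇒ v_top² = gr = 4.130 m²/s²
Energy conservation from release height h to the top (height 2r): mgh = ½mv_top² + mg(2r)
h = v_top²/(2g) + 2r = r/2 + 2r = 5r/2 = 1.052 m

h = 1.05 m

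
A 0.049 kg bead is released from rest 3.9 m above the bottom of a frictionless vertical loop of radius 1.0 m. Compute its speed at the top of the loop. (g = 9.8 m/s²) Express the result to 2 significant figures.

Energy conservation: mgh = ½mv_top² + mg(2r)
v_top² = 2g(h − 2r) = 2(9.8)(3.9 − 2.000) = 37.24
v_top = 6.102 m/s

v = 6.1 m/s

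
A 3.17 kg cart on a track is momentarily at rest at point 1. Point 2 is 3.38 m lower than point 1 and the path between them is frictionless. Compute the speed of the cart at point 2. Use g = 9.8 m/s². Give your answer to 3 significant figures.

v = 8.14 m/s

Equating total energy at the two states: mgh = ½mv²
v = √(2gh) = √(2 × 9.8 × 3.38) = √66.248 = 8.139 m/s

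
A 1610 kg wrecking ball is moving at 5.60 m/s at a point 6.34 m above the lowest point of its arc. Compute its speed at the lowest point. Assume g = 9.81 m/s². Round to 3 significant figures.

v = 12.5 m/s

By conservation of mechanical energy, ½mv₀² + mgh = ½mv²
The mass cancels from both sides.
v² = v₀² + 2gh = (5.60)² + 2(9.81)(6.34) = 155.75
v = √155.75 = 12.48 m/s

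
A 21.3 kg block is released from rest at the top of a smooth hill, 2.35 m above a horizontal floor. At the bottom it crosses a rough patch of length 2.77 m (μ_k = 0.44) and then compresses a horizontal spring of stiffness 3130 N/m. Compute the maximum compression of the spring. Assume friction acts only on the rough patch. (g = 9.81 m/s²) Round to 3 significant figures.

x = 0.389 m

Initial energy: E₁ = mgh = (21.3)(9.81)(2.35) = 491.04 J
Friction removes W_f = μ_k mg d = (0.44)(21.3)(9.81)(2.77) = 254.7 J
Energy reaching the spring: E = 491.04 − 254.7 = 236.37 J
At max compression ½kx² = E ⇒ x = √(2E/k) = √(2 × 236.37/3130) = 0.3886 m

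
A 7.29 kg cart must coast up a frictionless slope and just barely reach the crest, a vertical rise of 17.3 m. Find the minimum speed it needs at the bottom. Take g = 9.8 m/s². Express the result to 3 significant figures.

At the top it is momentarily at rest, so all KE converts to PE: ½mv² = mgh
v = √(2gh) = √(2 × 9.8 × 17.3) = 18.41 m/s

v = 18.4 m/s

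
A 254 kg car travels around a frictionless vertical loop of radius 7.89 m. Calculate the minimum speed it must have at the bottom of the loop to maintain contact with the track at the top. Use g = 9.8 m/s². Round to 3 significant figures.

v = 19.7 m/s

At the top: mg = mv_top²/r ⇒ v_top² = gr = 77.32 m²/s²
Energy from bottom to top (height 2r): ½mv_bot² = ½mv_top² + mg(2r)
v_bot² = gr + 4gr = 5gr = 386.6
v_bot = √(5gr) = 19.66 m/s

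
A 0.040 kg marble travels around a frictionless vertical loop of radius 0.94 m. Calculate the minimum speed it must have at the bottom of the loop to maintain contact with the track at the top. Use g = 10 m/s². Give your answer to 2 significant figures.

At the top: mg = mv_top²/r ⇒ v_top² = gr = 9.400 m²/s²
Energy from bottom to top (height 2r): ½mv_bot² = ½mv_top² + mg(2r)
v_bot² = gr + 4gr = 5gr = 47.00
v_bot = √(5gr) = 6.856 m/s

v = 6.9 m/s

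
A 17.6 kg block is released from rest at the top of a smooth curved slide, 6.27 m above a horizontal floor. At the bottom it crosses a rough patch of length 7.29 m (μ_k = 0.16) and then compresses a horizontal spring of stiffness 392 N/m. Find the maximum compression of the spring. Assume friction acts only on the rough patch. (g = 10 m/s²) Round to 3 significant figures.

x = 2.14 m

Initial energy: E₁ = mgh = (17.6)(10)(6.27) = 1103.5 J
Friction removes W_f = μ_k mg d = (0.16)(17.6)(10)(7.29) = 205.3 J
Energy reaching the spring: E = 1103.5 − 205.3 = 898.23 J
At max compression ½kx² = E ⇒ x = √(2E/k) = √(2 × 898.23/392) = 2.141 m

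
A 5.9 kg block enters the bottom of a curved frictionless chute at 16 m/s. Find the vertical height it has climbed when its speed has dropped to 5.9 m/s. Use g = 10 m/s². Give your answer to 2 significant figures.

Energy balance between the two points: ½mv₁² = ½mv₂² + mgh
h = (v₁² − v₂²)/(2g) = (16² − 5.9²)/(2 × 10) = 11.06 m

h = 11 m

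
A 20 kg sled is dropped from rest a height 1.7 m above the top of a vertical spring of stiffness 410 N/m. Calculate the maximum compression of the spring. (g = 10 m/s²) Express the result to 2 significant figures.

Take the reference level at the top of the uncompressed spring. At max compression the sled has fallen H + x and is momentarily at rest:
mg(H + x) = ½kx²
½(410)x² − (20)(10)x − (20)(10)(1.7) = 0
205.0x² − 200.0x − 340.0 = 0
x = [200.0 + √(40000 + 278800)]/(2 × 205.0) = 1.865 m

x = 1.9 m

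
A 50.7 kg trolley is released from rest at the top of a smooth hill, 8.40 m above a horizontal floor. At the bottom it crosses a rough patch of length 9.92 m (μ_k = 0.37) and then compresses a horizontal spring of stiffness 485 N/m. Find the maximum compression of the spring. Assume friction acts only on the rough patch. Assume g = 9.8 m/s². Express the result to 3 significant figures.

Initial energy: E₁ = mgh = (50.7)(9.8)(8.40) = 4173.6 J
Friction removes W_f = μ_k mg d = (0.37)(50.7)(9.8)(9.92) = 1824 J
Energy reaching the spring: E = 4173.6 − 1824 = 2349.9 J
At max compression ½kx² = E ⇒ x = √(2E/k) = √(2 × 2349.9/485) = 3.113 m

x = 3.11 m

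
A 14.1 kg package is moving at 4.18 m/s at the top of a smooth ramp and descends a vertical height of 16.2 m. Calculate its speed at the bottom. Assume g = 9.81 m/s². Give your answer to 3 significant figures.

v = 18.3 m/s

By conservation of mechanical energy, ½mv₀² + mgh = ½mv²
The mass cancels from both sides.
v² = v₀² + 2gh = (4.18)² + 2(9.81)(16.2) = 335.32
v = √335.32 = 18.31 m/s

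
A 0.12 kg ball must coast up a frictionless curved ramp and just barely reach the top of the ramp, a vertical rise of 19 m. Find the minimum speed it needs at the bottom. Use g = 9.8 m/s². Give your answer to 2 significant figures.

v = 19 m/s

At the top it is momentarily at rest, so all KE converts to PE: ½mv² = mgh
v = √(2gh) = √(2 × 9.8 × 19) = 19.30 m/s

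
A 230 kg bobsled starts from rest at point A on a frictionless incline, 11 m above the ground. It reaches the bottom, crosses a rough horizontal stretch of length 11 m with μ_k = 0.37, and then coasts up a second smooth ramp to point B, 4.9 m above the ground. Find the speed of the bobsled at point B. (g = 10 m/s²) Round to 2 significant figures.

Energy at A: mgh₁ = (230)(10)(11) = 25300 J
Friction loss: W_f = μ_k mg d = 9361 J
At B: ½mv² + mgh₂ = mgh₁ − W_f
½mv² = 25300 − 9361 − 11270 = 4669.0 J
v = √(2 × 4669.0/230) = 6.372 m/s

v = 6.4 m/s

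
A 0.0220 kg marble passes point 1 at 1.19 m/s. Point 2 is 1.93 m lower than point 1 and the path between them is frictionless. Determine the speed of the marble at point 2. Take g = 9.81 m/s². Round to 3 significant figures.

Mechanical energy is conserved (no friction): ½mv₀² + mgh = ½mv²
The mass cancels from both sides.
v² = v₀² + 2gh = (1.19)² + 2(9.81)(1.93) = 39.283
v = √39.283 = 6.268 m/s

v = 6.27 m/s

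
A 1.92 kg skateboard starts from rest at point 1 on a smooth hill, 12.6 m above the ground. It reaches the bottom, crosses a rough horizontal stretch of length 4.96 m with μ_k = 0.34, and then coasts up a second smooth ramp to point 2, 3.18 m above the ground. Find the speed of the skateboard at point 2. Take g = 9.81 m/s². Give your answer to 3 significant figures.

Energy at 1: mgh₁ = (1.92)(9.81)(12.6) = 237.32 J
Friction loss: W_f = μ_k mg d = 31.76 J
At 2: ½mv² + mgh₂ = mgh₁ − W_f
½mv² = 237.32 − 31.76 − 59.896 = 145.66 J
v = √(2 × 145.66/1.92) = 12.32 m/s

v = 12.3 m/s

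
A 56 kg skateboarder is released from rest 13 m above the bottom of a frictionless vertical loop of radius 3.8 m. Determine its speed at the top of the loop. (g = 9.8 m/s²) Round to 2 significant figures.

Energy conservation: mgh = ½mv_top² + mg(2r)
v_top² = 2g(h − 2r) = 2(9.8)(13 − 7.600) = 105.8
v_top = 10.29 m/s

v = 10 m/s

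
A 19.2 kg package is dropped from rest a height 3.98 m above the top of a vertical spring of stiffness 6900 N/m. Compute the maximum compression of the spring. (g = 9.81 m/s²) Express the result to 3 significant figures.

x = 0.494 m

Let x be the compression. The total drop is H + x, and the package is instantaneously at rest at max compression, so energy conservation gives:
mg(H + x) = ½kx²
½(6900)x² − (19.2)(9.81)x − (19.2)(9.81)(3.98) = 0
3450x² − 188.4x − 749.6 = 0
x = [188.4 + √(35476 + 1.0345e+07)]/(2 × 3450) = 0.4942 m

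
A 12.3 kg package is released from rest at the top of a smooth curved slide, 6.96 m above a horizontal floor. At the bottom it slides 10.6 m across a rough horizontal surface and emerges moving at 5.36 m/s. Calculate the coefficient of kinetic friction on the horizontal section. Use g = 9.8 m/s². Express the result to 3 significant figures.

Applying the work–energy principle:
mgh = ½mv² + μ_k m g d
mgh = 838.96 J; ½mv² = 176.69 J
W_f = 838.96 − 176.69 = 662.3 J
μ_k = W_f/(mg·d) = 662.3/(120.5 × 10.6) = 0.5183

μ_k = 0.518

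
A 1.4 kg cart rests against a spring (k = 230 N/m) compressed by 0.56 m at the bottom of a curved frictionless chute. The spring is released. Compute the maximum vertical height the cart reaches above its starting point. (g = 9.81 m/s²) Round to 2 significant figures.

All spring PE becomes gravitational PE at the highest point: ½kx² = mgh
h = kx²/(2mg) = (230)(0.56)²/(2 × 1.4 × 9.81) = 2.626 m

h = 2.6 m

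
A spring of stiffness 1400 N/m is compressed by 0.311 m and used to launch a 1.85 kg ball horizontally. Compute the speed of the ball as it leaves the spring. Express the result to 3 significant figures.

v = 8.56 m/s

Spring PE converts entirely to kinetic energy: ½kx² = ½mv²
v = x√(k/m) = 0.311 × √(1400/1.85) = 8.555 m/s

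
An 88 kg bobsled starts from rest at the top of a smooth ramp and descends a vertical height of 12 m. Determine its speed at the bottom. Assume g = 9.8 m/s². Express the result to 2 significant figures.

v = 15 m/s

Energy conservation between the two points: mgh = ½mv²
The mass cancels from both sides.
v = √(2gh) = √(2 × 9.8 × 12) = √235.20 = 15.34 m/s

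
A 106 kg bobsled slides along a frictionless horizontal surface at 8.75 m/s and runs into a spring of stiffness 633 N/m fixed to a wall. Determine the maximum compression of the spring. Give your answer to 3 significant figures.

x = 3.58 m

At max compression the bobsled is momentarily at rest: ½mv² = ½kx²
x = v√(m/k) = 8.75 × √(106/633) = 3.581 m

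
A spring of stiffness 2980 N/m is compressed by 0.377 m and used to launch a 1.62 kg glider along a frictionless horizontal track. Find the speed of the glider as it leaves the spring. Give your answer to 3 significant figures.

v = 16.2 m/s

The glider leaves the spring when the spring is at natural length, so ½kx² = ½mv²
v = x√(k/m) = 0.377 × √(2980/1.62) = 16.17 m/s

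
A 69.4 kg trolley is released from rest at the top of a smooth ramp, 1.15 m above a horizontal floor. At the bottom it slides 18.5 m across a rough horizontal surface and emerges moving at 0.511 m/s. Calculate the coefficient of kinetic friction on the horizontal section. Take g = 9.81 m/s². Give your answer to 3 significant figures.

μ_k = 0.0614

Energy bookkeeping (friction removes W_f = μ_k N d):
mgh = ½mv² + μ_k m g d
mgh = 782.94 J; ½mv² = 9.0609 J
W_f = 782.94 − 9.0609 = 773.9 J
μ_k = W_f/(mg·d) = 773.9/(680.8 × 18.5) = 0.06144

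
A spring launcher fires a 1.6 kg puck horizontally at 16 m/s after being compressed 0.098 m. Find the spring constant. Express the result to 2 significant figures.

Energy stored in the spring equals the launch KE: ½kx² = ½mv²
k = mv²/x² = (1.6)(16)²/(0.098)² = 42649 N/m

k = 43000 N/m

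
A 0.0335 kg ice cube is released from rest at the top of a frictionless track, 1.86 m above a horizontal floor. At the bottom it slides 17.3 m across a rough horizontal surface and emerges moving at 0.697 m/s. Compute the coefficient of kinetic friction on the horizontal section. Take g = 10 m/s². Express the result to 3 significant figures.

μ_k = 0.106

Energy at the top = energy at the end + work done against friction:
mgh = ½mv² + μ_k m g d
mgh = 0.62310 J; ½mv² = 0.0081373 J
W_f = 0.62310 − 0.0081373 = 0.6150 J
μ_k = W_f/(mg·d) = 0.6150/(0.3350 × 17.3) = 0.1061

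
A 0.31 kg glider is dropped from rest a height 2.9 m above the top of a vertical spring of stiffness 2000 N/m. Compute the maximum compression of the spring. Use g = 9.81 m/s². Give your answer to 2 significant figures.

x = 0.095 m

Measuring PE from the top of the relaxed spring, at max compression the glider has dropped H + x with zero KE, so:
mg(H + x) = ½kx²
½(2000)x² − (0.31)(9.81)x − (0.31)(9.81)(2.9) = 0
1000x² − 3.041x − 8.819 = 0
x = [3.041 + √(9.248 + 35277)]/(2 × 1000) = 0.09544 m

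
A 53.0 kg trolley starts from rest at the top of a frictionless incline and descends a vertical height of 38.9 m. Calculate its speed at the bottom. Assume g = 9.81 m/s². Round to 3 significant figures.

By conservation of mechanical energy, mgh = ½mv²
The mass cancels from both sides.
v = √(2gh) = √(2 × 9.81 × 38.9) = √763.22 = 27.63 m/s

v = 27.6 m/s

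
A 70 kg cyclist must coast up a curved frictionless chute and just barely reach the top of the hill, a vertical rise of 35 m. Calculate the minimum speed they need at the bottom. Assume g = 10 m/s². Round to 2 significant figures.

v = 26 m/s

At the top they are momentarily at rest, so all KE converts to PE: ½mv² = mgh
v = √(2gh) = √(2 × 10 × 35) = 26.46 m/s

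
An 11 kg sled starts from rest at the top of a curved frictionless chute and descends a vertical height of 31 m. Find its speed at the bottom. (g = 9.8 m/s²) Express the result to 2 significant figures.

Equating total energy at the two states: mgh = ½mv²
v = √(2gh) = √(2 × 9.8 × 31) = √607.60 = 24.65 m/s

v = 25 m/s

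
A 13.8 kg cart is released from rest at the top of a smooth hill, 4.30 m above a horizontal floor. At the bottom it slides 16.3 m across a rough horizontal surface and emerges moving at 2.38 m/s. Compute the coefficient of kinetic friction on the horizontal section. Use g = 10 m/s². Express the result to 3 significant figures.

μ_k = 0.246

Energy bookkeeping (friction removes W_f = μ_k N d):
mgh = ½mv² + μ_k m g d
mgh = 593.40 J; ½mv² = 39.084 J
W_f = 593.40 − 39.084 = 554.3 J
μ_k = W_f/(mg·d) = 554.3/(138.0 × 16.3) = 0.2464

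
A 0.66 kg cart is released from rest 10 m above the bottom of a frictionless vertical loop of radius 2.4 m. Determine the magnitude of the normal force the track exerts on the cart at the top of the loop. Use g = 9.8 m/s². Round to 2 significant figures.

Energy from release to top (height 2r): mgh = ½mv_top² + mg(2r)
v_top² = 2g(h − 2r) = 2(9.8)(10 − 4.800) = 101.92 m²/s²
At the top, both N and weight point toward the centre: N + mg = mv_top²/r
N = m(v_top²/r − g) = 0.66(101.92/2.4 − 9.8) = 21.56 N

N = 22 N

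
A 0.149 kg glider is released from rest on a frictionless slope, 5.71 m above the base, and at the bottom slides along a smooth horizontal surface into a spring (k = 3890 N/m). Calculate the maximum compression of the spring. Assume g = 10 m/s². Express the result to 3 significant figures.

At max compression the glider is momentarily at rest: mgh = ½kx²
x = √(2mgh/k) = √(2 × 0.149 × 10 × 5.71 / 3890) = 0.06614 m

x = 0.0661 m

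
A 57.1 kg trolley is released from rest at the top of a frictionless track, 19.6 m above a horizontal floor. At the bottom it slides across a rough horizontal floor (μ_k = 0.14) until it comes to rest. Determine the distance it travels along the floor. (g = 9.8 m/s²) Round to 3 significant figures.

d = 140 m

Energy bookkeeping (friction removes W_f = μ_k N d):
At rest all PE has been dissipated by friction: mgh = μ_k m g d
d = h/μ_k = 19.6/0.14 = 140.0 m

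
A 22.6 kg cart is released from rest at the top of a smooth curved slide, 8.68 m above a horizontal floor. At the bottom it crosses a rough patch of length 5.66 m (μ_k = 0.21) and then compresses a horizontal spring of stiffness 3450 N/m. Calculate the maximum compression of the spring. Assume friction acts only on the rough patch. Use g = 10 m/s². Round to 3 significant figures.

Initial energy: E₁ = mgh = (22.6)(10)(8.68) = 1961.7 J
Friction removes W_f = μ_k mg d = (0.21)(22.6)(10)(5.66) = 268.6 J
Energy reaching the spring: E = 1961.7 − 268.6 = 1693.1 J
At max compression ½kx² = E ⇒ x = √(2E/k) = √(2 × 1693.1/3450) = 0.9907 m

x = 0.991 m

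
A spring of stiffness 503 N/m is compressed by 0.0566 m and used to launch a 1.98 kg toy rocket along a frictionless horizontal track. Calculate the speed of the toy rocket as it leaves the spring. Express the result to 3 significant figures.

v = 0.902 m/s

Conservation of energy: ½kx² = ½mv²
v = x√(k/m) = 0.0566 × √(503/1.98) = 0.9021 m/s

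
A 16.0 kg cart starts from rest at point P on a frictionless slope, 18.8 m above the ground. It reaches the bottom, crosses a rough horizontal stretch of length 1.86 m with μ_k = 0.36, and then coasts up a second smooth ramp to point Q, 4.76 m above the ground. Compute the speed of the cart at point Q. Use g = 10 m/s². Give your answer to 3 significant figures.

v = 16.4 m/s

Energy at P: mgh₁ = (16.0)(10)(18.8) = 3008.0 J
Friction loss: W_f = μ_k mg d = 107.1 J
At Q: ½mv² + mgh₂ = mgh₁ − W_f
½mv² = 3008.0 − 107.1 − 761.60 = 2139.3 J
v = √(2 × 2139.3/16.0) = 16.35 m/s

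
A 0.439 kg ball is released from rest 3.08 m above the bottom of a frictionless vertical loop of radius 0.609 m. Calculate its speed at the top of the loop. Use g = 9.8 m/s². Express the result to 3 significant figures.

Energy conservation: mgh = ½mv_top² + mg(2r)
v_top² = 2g(h − 2r) = 2(9.8)(3.08 − 1.218) = 36.50
v_top = 6.041 m/s

v = 6.04 m/s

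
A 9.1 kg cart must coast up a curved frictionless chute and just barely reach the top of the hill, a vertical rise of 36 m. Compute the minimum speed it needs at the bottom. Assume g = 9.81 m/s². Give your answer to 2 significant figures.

v = 27 m/s

At the top it is momentarily at rest, so all KE converts to PE: ½mv² = mgh
v = √(2gh) = √(2 × 9.81 × 36) = 26.58 m/s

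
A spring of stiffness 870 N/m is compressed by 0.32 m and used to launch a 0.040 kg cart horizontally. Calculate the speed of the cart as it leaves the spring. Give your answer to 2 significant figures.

v = 47 m/s

Conservation of energy: ½kx² = ½mv²
v = x√(k/m) = 0.32 × √(870/0.040) = 47.19 m/s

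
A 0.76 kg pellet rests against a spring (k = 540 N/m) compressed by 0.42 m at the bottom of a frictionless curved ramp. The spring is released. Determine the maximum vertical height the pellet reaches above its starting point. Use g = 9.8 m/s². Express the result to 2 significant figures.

h = 6.4 m

All spring PE becomes gravitational PE at the highest point: ½kx² = mgh
h = kx²/(2mg) = (540)(0.42)²/(2 × 0.76 × 9.8) = 6.395 m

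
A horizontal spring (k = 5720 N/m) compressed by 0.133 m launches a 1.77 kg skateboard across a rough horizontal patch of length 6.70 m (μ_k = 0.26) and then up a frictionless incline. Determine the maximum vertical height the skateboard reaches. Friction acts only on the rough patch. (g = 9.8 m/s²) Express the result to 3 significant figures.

Spring energy: E₀ = ½kx² = ½(5720)(0.133)² = 50.591 J
Friction: W_f = μ_k mg d = (0.26)(1.77)(9.8)(6.70) = 30.22 J
Energy at base of ramp: E = 50.591 − 30.22 = 20.374 J
At max height all remaining energy is PE: mgh = E ⇒ h = E/(mg) = 20.374/(1.77 × 9.8) = 1.175 m

h = 1.17 m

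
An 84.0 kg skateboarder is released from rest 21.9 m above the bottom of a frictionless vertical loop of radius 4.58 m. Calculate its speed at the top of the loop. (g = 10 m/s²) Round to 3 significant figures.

v = 16.0 m/s

Energy conservation: mgh = ½mv_top² + mg(2r)
v_top² = 2g(h − 2r) = 2(10)(21.9 − 9.160) = 254.8
v_top = 15.96 m/s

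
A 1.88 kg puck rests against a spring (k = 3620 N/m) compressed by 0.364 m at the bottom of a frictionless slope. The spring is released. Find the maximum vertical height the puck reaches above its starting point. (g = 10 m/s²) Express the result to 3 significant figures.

h = 12.8 m

Energy conservation from release to the highest point: ½kx² = mgh
h = kx²/(2mg) = (3620)(0.364)²/(2 × 1.88 × 10) = 12.76 m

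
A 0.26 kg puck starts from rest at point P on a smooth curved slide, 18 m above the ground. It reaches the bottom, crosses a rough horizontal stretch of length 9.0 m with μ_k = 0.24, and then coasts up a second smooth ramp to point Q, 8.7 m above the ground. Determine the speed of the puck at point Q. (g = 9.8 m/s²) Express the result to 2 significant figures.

v = 12 m/s

Energy at P: mgh₁ = (0.26)(9.8)(18) = 45.864 J
Friction loss: W_f = μ_k mg d = 5.504 J
At Q: ½mv² + mgh₂ = mgh₁ − W_f
½mv² = 45.864 − 5.504 − 22.168 = 18.193 J
v = √(2 × 18.193/0.26) = 11.83 m/s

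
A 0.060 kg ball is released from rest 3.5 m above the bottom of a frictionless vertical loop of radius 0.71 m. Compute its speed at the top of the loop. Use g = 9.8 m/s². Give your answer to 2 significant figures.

Energy conservation: mgh = ½mv_top² + mg(2r)
v_top² = 2g(h − 2r) = 2(9.8)(3.5 − 1.420) = 40.77
v_top = 6.385 m/s

v = 6.4 m/s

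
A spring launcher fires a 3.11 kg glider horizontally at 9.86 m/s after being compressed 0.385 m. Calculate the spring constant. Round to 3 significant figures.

k = 2040 N/m

Spring PE at full compression equals KE at release: ½kx² = ½mv²
k = mv²/x² = (3.11)(9.86)²/(0.385)² = 2040 N/m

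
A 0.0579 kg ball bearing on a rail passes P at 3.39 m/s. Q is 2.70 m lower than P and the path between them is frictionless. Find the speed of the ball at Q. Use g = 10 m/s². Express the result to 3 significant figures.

Energy conservation between the two points: ½mv₀² + mgh = ½mv²
The mass cancels from both sides.
v² = v₀² + 2gh = (3.39)² + 2(10)(2.70) = 65.492
v = √65.492 = 8.093 m/s

v = 8.09 m/s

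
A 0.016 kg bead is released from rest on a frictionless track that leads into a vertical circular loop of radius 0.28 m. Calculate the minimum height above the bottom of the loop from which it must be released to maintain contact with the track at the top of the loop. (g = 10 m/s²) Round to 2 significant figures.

At the top, for minimum speed gravity alone supplies the centripetal force: mg = mv_top²/r ⇒ v_top² = gr = 2.800 m²/s²
Energy conservation from release height h to the top (height 2r): mgh = ½mv_top² + mg(2r)
h = v_top²/(2g) + 2r = r/2 + 2r = 5r/2 = 0.7000 m

h = 0.70 m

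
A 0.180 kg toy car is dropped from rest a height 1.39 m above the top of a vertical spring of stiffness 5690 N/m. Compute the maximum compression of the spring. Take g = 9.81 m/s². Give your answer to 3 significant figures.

x = 0.0297 m

Measuring PE from the top of the relaxed spring, at max compression the car has dropped H + x with zero KE, so:
mg(H + x) = ½kx²
½(5690)x² − (0.180)(9.81)x − (0.180)(9.81)(1.39) = 0
2845x² − 1.766x − 2.454 = 0
x = [1.766 + √(3.118 + 27932)]/(2 × 2845) = 0.02968 m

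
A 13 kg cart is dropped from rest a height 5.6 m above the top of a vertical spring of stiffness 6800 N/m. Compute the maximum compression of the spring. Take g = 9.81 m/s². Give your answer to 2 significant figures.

Measuring PE from the top of the relaxed spring, at max compression the cart has dropped H + x with zero KE, so:
mg(H + x) = ½kx²
½(6800)x² − (13)(9.81)x − (13)(9.81)(5.6) = 0
3400x² − 127.5x − 714.2 = 0
x = [127.5 + √(16264 + 9.7127e+06)]/(2 × 3400) = 0.4774 m

x = 0.48 m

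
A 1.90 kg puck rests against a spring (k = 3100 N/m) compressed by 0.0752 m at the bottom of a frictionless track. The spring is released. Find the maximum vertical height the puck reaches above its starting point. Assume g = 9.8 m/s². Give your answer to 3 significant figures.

Energy conservation from release to the highest point: ½kx² = mgh
h = kx²/(2mg) = (3100)(0.0752)²/(2 × 1.90 × 9.8) = 0.4707 m

h = 0.471 m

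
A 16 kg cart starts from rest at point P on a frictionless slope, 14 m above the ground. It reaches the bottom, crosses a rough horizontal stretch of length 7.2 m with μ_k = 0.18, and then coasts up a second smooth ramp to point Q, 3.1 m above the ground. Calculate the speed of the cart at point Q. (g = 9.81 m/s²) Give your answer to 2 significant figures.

v = 14 m/s

Energy at P: mgh₁ = (16)(9.81)(14) = 2197.4 J
Friction loss: W_f = μ_k mg d = 203.4 J
At Q: ½mv² + mgh₂ = mgh₁ − W_f
½mv² = 2197.4 − 203.4 − 486.58 = 1507.4 J
v = √(2 × 1507.4/16) = 13.73 m/s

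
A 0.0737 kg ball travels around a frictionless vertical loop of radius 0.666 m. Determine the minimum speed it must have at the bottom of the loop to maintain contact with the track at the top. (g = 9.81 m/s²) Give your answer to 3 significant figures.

At the top: mg = mv_top²/r ⇒ v_top² = gr = 6.533 m²/s²
Energy from bottom to top (height 2r): ½mv_bot² = ½mv_top² + mg(2r)
v_bot² = gr + 4gr = 5gr = 32.67
v_bot = √(5gr) = 5.716 m/s

v = 5.72 m/s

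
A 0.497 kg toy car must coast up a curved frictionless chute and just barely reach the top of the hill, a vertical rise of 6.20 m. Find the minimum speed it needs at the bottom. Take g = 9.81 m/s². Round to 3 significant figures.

v = 11.0 m/s

At the top it is momentarily at rest, so all KE converts to PE: ½mv² = mgh
v = √(2gh) = √(2 × 9.81 × 6.20) = 11.03 m/s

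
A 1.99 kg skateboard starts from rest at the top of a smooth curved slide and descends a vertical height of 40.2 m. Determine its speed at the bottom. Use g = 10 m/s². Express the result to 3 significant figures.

Equating total energy at the two states: mgh = ½mv²
The mass cancels from both sides.
v = √(2gh) = √(2 × 10 × 40.2) = √804.00 = 28.35 m/s

v = 28.4 m/s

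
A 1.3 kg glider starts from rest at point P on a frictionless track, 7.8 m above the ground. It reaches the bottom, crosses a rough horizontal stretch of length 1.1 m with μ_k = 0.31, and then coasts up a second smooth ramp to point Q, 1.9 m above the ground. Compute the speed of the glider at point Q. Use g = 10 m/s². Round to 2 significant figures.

Energy at P: mgh₁ = (1.3)(10)(7.8) = 101.40 J
Friction loss: W_f = μ_k mg d = 4.433 J
At Q: ½mv² + mgh₂ = mgh₁ − W_f
½mv² = 101.40 − 4.433 − 24.700 = 72.267 J
v = √(2 × 72.267/1.3) = 10.54 m/s

v = 11 m/s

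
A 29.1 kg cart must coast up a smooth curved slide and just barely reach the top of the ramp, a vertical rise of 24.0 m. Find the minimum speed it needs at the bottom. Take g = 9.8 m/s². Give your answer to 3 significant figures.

At the top it is momentarily at rest, so all KE converts to PE: ½mv² = mgh
v = √(2gh) = √(2 × 9.8 × 24.0) = 21.69 m/s

v = 21.7 m/s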